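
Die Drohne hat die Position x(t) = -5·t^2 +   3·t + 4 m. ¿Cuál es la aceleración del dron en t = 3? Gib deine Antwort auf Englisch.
We must differentiate our position equation x(t) = -5·t^2 + 3·t + 4 2 times. Differentiating position, we get velocity: v(t) = 3 - 10·t. Taking d/dt of v(t), we find a(t) = -10. Using a(t) = -10 and substituting t = 3, we find a = -10.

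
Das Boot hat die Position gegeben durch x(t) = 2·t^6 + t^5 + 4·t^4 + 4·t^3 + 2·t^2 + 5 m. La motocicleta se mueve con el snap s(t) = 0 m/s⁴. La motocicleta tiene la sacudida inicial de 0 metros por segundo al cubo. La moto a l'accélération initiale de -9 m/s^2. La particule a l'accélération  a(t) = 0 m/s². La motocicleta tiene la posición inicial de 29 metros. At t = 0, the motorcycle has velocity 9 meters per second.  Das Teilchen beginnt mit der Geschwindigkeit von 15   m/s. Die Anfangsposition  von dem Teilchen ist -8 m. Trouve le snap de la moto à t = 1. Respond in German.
Aus der Gleichung für den Snap s(t) = 0, setzen wir t = 1 ein und erhalten s = 0.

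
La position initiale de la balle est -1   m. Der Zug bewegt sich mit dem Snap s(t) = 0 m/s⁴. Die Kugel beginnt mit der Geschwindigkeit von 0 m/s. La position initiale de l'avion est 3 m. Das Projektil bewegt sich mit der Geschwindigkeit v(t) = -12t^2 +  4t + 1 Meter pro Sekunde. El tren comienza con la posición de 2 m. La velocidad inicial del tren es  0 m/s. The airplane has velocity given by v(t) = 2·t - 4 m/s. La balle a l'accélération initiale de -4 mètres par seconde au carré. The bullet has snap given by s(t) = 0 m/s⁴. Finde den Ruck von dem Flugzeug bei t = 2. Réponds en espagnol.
Debemos derivar nuestra ecuación de la velocidad v(t) = 2·t - 4 2 veces. La derivada de la velocidad da la aceleración: a(t) = 2. Derivando la aceleración, obtenemos la sacudida: j(t) = 0. De la ecuación de la sacudida j(t) = 0, sustituimos t = 2 para obtener j = 0.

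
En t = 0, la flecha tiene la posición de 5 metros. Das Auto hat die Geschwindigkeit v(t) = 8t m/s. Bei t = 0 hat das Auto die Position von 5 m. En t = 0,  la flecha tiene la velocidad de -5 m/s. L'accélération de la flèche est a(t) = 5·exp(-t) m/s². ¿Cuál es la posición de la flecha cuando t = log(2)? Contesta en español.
Debemos encontrar la integral de nuestra ecuación de la aceleración a(t) = 5·exp(-t) 2 veces. Tomando ∫a(t)dt y aplicando v(0) = -5, encontramos v(t) = -5·exp(-t). Tomando ∫v(t)dt y aplicando x(0) = 5, encontramos x(t) = 5·exp(-t). Usando x(t) = 5·exp(-t) y sustituyendo t = log(2), encontramos x = 5/2.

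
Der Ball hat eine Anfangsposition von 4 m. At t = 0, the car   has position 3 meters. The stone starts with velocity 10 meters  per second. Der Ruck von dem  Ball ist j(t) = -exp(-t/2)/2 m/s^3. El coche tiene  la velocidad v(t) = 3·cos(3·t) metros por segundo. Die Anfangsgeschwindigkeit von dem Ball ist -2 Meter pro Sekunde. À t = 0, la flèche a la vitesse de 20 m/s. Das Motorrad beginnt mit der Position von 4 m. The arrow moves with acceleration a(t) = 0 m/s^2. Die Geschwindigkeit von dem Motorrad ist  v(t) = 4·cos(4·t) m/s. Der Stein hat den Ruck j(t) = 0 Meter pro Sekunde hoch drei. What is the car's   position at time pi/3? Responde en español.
Para resolver esto, necesitamos tomar 1 integral de nuestra ecuación de la velocidad v(t) = 3·cos(3·t). Tomando ∫v(t)dt y aplicando x(0) = 3, encontramos x(t) = sin(3·t) + 3. Tenemos la posición x(t) = sin(3·t) + 3. Sustituyendo t = pi/3: x(pi/3) = 3.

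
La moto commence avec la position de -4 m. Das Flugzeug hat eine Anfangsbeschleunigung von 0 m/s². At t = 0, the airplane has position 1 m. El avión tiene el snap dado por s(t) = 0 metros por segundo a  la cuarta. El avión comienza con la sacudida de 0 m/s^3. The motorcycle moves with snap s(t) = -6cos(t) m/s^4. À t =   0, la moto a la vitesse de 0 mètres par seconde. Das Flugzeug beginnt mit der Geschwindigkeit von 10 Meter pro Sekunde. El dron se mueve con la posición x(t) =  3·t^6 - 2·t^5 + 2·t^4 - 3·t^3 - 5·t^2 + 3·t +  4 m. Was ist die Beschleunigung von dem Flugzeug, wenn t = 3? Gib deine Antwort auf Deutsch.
Wir müssen die Stammfunktion unserer Gleichung für den Snap s(t) = 0 2-mal finden. Das Integral von dem Snap, mit j(0) = 0, ergibt den Ruck: j(t) = 0. Die Stammfunktion von dem Ruck, mit a(0) = 0, ergibt die Beschleunigung: a(t) = 0. Wir haben die Beschleunigung a(t) = 0. Durch Einsetzen von t = 3: a(3) = 0.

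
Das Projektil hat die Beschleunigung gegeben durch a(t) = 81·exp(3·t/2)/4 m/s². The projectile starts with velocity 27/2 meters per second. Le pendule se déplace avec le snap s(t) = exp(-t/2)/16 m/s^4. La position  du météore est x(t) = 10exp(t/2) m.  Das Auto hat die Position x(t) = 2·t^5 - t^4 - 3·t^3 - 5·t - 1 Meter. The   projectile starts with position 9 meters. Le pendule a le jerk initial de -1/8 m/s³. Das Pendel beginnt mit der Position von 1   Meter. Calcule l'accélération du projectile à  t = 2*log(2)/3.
De l'équation de l'accélération a(t) = 81·exp(3·t/2)/4, nous substituons t = 2*log(2)/3 pour obtenir a = 81/2.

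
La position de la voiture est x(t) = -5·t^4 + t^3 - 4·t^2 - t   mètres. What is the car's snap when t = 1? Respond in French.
En partant de la position x(t) = -5·t^4 + t^3 - 4·t^2 - t, nous prenons 4 dérivées. La dérivée de la position donne la vitesse: v(t) = -20·t^3 + 3·t^2 - 8·t - 1. La dérivée de la vitesse donne l'accélération: a(t) = -60·t^2 + 6·t - 8. En prenant d/dt de a(t), nous trouvons j(t) = 6 - 120·t. En prenant d/dt de j(t), nous trouvons s(t) = -120. De l'équation du snap s(t) = -120, nous substituons t = 1 pour obtenir s = -120.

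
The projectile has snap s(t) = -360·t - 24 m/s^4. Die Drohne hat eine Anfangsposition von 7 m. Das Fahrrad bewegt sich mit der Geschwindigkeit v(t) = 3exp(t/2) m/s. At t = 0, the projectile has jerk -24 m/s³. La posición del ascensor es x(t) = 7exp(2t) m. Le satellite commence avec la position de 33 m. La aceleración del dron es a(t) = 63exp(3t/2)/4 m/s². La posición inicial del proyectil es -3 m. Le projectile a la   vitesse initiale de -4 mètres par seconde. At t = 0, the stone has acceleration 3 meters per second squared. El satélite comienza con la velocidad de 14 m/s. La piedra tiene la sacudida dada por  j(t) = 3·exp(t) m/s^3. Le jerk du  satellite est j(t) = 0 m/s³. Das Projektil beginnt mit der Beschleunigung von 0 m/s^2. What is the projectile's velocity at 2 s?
To solve this, we need to take 3 integrals of our snap equation s(t) = -360·t - 24. Finding the antiderivative of s(t) and using j(0) = -24: j(t) = -180·t^2 - 24·t - 24. The antiderivative of jerk is acceleration. Using a(0) = 0, we get a(t) = 12·t·(-5·t^2 - t - 2). Taking ∫a(t)dt and applying v(0) = -4, we find v(t) = -15·t^4 - 4·t^3 - 12·t^2 - 4. Using v(t) = -15·t^4 - 4·t^3 - 12·t^2 - 4 and substituting t = 2, we find v = -324.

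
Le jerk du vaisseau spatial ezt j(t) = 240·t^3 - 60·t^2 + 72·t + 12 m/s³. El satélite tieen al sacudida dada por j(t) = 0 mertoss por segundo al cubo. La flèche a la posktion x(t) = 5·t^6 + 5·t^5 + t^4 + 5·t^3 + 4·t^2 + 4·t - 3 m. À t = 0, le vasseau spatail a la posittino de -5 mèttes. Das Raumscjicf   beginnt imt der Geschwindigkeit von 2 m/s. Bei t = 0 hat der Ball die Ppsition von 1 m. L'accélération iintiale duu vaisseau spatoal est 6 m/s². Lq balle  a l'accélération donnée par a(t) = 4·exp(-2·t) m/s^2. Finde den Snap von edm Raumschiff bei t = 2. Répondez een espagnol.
Para resolver esto, necesitamos tomar 1 derivada de nuestra ecuación de la sacudida j(t) = 240·t^3 - 60·t^2 + 72·t + 12. Derivando la sacudida, obtenemos el snap: s(t) = 720·t^2 - 120·t + 72. Usando s(t) = 720·t^2 - 120·t + 72 y sustituyendo t = 2, encontramos s = 2712.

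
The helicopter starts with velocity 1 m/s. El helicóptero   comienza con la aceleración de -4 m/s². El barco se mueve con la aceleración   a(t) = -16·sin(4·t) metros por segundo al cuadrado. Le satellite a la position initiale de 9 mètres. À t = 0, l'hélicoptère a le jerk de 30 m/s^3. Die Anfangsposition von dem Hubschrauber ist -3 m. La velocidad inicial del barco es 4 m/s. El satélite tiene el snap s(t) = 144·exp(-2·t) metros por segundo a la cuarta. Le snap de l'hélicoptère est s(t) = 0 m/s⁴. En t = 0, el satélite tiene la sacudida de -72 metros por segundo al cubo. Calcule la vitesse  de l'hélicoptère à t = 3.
Nous devons intégrer notre équation du snap s(t) = 0 3 fois. L'intégrale du snap, avec j(0) = 30, donne le jerk: j(t) = 30. En intégrant le jerk et en utilisant la condition initiale a(0) = -4, nous obtenons a(t) = 30·t - 4. En prenant ∫a(t)dt et en appliquant v(0) = 1, nous trouvons v(t) = 15·t^2 - 4·t + 1. Nous avons la vitesse v(t) = 15·t^2 - 4·t + 1. En substituant t = 3: v(3) = 124.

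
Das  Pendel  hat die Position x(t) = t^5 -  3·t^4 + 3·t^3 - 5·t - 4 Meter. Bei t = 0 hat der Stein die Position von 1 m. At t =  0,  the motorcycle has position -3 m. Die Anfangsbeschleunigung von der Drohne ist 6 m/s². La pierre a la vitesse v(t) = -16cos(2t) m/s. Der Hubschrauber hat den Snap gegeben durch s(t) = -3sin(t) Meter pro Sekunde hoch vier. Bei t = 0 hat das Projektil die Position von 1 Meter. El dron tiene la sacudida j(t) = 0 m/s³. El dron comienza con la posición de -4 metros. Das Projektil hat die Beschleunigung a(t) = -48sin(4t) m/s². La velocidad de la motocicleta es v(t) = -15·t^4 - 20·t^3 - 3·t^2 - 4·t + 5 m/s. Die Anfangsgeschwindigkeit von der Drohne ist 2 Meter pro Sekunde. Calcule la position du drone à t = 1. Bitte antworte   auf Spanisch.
Debemos encontrar la antiderivada de nuestra ecuación de la sacudida j(t) = 0 3 veces. Integrando la sacudida y usando la condición inicial a(0) = 6, obtenemos a(t) = 6. Tomando ∫a(t)dt y aplicando v(0) = 2, encontramos v(t) = 6·t + 2. Tomando ∫v(t)dt y aplicando x(0) = -4, encontramos x(t) = 3·t^2 + 2·t - 4. Tenemos la posición x(t) = 3·t^2 + 2·t - 4. Sustituyendo t = 1: x(1) = 1.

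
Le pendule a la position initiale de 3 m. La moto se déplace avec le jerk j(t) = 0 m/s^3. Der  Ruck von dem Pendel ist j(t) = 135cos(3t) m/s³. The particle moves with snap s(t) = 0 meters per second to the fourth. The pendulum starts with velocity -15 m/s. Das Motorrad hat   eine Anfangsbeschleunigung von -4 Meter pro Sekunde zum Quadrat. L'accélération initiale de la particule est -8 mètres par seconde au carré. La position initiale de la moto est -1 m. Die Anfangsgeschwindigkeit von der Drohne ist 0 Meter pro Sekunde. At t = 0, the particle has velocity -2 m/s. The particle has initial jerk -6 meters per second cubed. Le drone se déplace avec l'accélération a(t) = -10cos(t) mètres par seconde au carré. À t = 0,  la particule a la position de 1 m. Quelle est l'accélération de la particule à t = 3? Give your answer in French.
En partant du snap s(t) = 0, nous prenons 2 intégrales. En intégrant le snap et en utilisant la condition initiale j(0) = -6, nous obtenons j(t) = -6. En prenant ∫j(t)dt et en appliquant a(0) = -8, nous trouvons a(t) = -6·t - 8. De l'équation de l'accélération a(t) = -6·t - 8, nous substituons t = 3 pour obtenir a = -26.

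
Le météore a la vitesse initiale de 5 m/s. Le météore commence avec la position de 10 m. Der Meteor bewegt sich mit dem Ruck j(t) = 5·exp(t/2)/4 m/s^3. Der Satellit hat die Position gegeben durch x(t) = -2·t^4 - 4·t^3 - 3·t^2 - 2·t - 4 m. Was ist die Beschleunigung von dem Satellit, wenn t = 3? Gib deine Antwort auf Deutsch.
Um dies zu lösen, müssen wir 2 Ableitungen unserer Gleichung für die Position x(t) = -2·t^4 - 4·t^3 - 3·t^2 - 2·t - 4 nehmen. Mit d/dt von x(t) finden wir v(t) = -8·t^3 - 12·t^2 - 6·t - 2. Durch Ableiten von der Geschwindigkeit erhalten wir die Beschleunigung: a(t) = -24·t^2 - 24·t - 6. Aus der Gleichung für die Beschleunigung a(t) = -24·t^2 - 24·t - 6, setzen wir t = 3 ein und erhalten a = -294.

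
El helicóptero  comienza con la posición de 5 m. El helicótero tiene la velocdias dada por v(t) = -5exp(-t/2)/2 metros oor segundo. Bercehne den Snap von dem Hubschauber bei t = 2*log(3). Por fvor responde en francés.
Pour résoudre ceci, nous devons prendre 3 dérivées de notre équation de la vitesse v(t) = -5·exp(-t/2)/2. En dérivant la vitesse, nous obtenons l'accélération: a(t) = 5·exp(-t/2)/4. En prenant d/dt de a(t), nous trouvons j(t) = -5·exp(-t/2)/8. En dérivant le jerk, nous obtenons le snap: s(t) = 5·exp(-t/2)/16. De l'équation du snap s(t) = 5·exp(-t/2)/16, nous substituons t = 2*log(3) pour obtenir s = 5/48.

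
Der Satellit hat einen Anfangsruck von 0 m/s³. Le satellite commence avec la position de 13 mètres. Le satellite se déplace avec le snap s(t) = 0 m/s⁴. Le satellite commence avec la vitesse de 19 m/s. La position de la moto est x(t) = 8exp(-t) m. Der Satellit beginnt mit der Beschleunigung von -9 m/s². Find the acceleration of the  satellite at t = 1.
To solve this, we need to take 2 integrals of our snap equation s(t) = 0. The integral of snap, with j(0) = 0, gives jerk: j(t) = 0. The antiderivative of jerk is acceleration. Using a(0) = -9, we get a(t) = -9. We have acceleration a(t) = -9. Substituting t = 1: a(1) = -9.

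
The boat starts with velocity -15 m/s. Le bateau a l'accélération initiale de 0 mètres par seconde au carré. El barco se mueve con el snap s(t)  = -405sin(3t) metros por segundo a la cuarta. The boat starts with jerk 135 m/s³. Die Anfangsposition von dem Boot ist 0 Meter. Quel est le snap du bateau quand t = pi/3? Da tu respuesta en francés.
Nous avons le snap s(t) = -405·sin(3·t). En substituant t = pi/3: s(pi/3) = 0.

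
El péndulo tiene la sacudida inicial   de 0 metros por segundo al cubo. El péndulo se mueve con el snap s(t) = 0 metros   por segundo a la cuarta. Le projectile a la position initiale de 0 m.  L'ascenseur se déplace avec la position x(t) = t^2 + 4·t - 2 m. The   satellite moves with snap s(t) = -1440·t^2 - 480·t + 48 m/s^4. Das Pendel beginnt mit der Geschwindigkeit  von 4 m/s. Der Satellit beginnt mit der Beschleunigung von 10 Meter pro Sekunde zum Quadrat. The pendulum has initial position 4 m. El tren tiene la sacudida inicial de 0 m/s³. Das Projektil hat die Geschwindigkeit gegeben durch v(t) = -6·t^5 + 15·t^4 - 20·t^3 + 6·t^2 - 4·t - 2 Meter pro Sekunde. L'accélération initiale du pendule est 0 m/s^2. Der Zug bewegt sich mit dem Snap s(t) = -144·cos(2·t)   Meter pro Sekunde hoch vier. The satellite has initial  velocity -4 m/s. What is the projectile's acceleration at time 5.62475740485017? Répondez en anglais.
To solve this, we need to take 1 derivative of our velocity equation v(t) = -6·t^5 + 15·t^4 - 20·t^3 + 6·t^2 - 4·t - 2. The derivative of velocity gives acceleration: a(t) = -30·t^4 + 60·t^3 - 60·t^2 + 12·t - 4. From the given acceleration equation a(t) = -30·t^4 + 60·t^3 - 60·t^2 + 12·t - 4, we substitute t = 5.62475740485017 to get a = -21186.1409609811.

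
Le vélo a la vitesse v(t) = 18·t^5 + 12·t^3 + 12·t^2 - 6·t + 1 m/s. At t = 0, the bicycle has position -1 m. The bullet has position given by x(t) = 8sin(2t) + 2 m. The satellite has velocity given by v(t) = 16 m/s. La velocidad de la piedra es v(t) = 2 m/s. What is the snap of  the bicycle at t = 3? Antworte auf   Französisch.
Nous devons dériver notre équation de la vitesse v(t) = 18·t^5 + 12·t^3 + 12·t^2 - 6·t + 1 3 fois. En dérivant la vitesse, nous obtenons l'accélération: a(t) = 90·t^4 + 36·t^2 + 24·t - 6. En dérivant l'accélération, nous obtenons le jerk: j(t) = 360·t^3 + 72·t + 24. En prenant d/dt de j(t), nous trouvons s(t) = 1080·t^2 + 72. En utilisant s(t) = 1080·t^2 + 72 et en substituant t = 3, nous trouvons s = 9792.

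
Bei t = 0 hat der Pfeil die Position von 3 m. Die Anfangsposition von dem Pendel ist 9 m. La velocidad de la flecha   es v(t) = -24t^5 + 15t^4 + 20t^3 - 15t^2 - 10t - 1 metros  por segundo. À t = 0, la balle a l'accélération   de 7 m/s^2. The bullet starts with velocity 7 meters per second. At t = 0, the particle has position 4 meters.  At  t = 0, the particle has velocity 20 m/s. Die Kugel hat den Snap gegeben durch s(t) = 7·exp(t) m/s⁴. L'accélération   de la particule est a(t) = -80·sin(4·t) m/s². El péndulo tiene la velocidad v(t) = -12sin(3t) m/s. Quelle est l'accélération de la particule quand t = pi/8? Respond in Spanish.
Tenemos la aceleración a(t) = -80·sin(4·t). Sustituyendo t = pi/8: a(pi/8) = -80.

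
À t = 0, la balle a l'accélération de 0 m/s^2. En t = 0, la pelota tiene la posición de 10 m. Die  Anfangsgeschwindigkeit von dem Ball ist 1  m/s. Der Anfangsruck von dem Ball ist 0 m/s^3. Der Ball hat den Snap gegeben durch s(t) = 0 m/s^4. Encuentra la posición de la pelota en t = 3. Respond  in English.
Starting from snap s(t) = 0, we take 4 integrals. The integral of snap, with j(0) = 0, gives jerk: j(t) = 0. Finding the antiderivative of j(t) and using a(0) = 0: a(t) = 0. Taking ∫a(t)dt and applying v(0) = 1, we find v(t) = 1. Integrating velocity and using the initial condition x(0) = 10, we get x(t) = t + 10. We have position x(t) = t + 10. Substituting t = 3: x(3) = 13.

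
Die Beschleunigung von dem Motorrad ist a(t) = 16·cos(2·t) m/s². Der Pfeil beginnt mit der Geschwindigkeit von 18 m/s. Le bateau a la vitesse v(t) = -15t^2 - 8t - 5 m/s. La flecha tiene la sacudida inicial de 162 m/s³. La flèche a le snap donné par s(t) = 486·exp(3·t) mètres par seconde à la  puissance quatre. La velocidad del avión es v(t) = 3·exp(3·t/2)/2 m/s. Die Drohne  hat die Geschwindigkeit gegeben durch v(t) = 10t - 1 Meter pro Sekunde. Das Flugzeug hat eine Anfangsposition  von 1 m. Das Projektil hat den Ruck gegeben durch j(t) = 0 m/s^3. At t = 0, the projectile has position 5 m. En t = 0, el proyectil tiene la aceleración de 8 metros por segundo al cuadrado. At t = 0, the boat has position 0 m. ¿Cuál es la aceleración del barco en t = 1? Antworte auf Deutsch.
Ausgehend von der Geschwindigkeit v(t) = -15·t^2 - 8·t - 5, nehmen wir 1 Ableitung. Durch Ableiten von der Geschwindigkeit erhalten wir die Beschleunigung: a(t) = -30·t - 8. Wir haben die Beschleunigung a(t) = -30·t - 8. Durch Einsetzen von t = 1: a(1) = -38.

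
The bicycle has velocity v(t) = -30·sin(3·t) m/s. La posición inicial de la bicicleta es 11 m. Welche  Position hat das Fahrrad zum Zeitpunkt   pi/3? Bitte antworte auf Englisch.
To solve this, we need to take 1 antiderivative of our velocity equation v(t) = -30·sin(3·t). Taking ∫v(t)dt and applying x(0) = 11, we find x(t) = 10·cos(3·t) + 1. We have position x(t) = 10·cos(3·t) + 1. Substituting t = pi/3: x(pi/3) = -9.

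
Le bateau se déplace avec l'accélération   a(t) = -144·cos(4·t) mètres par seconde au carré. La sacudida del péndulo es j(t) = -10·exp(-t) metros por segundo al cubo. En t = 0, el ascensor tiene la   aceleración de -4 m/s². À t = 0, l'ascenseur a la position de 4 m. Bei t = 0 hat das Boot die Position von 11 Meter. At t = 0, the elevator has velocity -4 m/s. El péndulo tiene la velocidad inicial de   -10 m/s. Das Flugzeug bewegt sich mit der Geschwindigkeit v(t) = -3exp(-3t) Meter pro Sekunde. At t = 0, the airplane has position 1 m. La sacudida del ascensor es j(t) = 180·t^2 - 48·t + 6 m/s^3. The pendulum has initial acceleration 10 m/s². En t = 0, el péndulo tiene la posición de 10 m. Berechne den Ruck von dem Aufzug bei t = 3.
Wir haben den Ruck j(t) = 180·t^2 - 48·t + 6. Durch Einsetzen von t = 3: j(3) = 1482.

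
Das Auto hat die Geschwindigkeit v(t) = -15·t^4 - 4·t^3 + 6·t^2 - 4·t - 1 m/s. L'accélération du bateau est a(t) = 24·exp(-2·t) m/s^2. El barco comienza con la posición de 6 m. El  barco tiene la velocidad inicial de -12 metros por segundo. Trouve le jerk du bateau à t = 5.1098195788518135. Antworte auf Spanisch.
Partiendo de la aceleración a(t) = 24·exp(-2·t), tomamos 1 derivada. Tomando d/dt de a(t), encontramos j(t) = -48·exp(-2·t). Tenemos la sacudida j(t) = -48·exp(-2·t). Sustituyendo t = 5.1098195788518135: j(5.1098195788518135) = -0.00174947743047729.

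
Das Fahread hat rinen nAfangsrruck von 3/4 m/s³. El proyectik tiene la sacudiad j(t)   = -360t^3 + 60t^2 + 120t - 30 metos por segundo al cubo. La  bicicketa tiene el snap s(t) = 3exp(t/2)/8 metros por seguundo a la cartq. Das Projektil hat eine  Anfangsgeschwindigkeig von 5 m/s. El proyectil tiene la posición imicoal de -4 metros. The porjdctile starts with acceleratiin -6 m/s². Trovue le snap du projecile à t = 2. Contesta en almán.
Wir müssen unsere Gleichung für den Ruck j(t) = -360·t^3 + 60·t^2 + 120·t - 30 1-mal ableiten. Die Ableitung von dem Ruck ergibt den Snap: s(t) = -1080·t^2 + 120·t + 120. Mit s(t) = -1080·t^2 + 120·t + 120 und Einsetzen von t = 2, finden wir s = -3960.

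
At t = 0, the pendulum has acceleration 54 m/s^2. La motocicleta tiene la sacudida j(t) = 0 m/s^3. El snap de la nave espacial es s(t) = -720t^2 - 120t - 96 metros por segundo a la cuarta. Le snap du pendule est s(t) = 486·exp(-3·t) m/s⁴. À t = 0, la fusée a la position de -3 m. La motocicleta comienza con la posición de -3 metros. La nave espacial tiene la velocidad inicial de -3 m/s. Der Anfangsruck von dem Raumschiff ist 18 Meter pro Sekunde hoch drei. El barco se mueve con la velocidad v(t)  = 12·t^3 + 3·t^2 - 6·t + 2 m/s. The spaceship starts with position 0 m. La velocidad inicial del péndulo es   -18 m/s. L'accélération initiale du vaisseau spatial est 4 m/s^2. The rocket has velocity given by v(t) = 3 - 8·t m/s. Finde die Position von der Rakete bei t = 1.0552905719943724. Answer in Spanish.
Debemos encontrar la integral de nuestra ecuación de la velocidad v(t) = 3 - 8·t 1 vez. La integral de la velocidad, con x(0) = -3, da la posición: x(t) = -4·t^2 + 3·t - 3. Usando x(t) = -4·t^2 + 3·t - 3 y sustituyendo t = 1.0552905719943724, encontramos x = -4.28868104937772.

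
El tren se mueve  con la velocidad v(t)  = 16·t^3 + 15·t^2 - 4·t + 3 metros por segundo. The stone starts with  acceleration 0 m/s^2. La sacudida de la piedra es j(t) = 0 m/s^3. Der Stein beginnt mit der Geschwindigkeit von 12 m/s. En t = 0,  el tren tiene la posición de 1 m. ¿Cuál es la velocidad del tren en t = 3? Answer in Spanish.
Usando v(t) = 16·t^3 + 15·t^2 - 4·t + 3 y sustituyendo t = 3, encontramos v = 558.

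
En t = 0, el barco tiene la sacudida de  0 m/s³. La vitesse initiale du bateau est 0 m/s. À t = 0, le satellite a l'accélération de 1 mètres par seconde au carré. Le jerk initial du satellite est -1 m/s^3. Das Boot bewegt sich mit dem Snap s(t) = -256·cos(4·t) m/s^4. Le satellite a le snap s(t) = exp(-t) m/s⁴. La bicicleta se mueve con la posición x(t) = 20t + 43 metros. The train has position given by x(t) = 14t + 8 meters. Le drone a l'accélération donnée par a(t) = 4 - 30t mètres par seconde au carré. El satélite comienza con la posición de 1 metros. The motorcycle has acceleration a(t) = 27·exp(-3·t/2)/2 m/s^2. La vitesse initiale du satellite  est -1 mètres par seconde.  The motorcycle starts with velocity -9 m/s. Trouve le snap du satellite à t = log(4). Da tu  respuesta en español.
Usando s(t) = exp(-t) y sustituyendo t = log(4), encontramos s = 1/4.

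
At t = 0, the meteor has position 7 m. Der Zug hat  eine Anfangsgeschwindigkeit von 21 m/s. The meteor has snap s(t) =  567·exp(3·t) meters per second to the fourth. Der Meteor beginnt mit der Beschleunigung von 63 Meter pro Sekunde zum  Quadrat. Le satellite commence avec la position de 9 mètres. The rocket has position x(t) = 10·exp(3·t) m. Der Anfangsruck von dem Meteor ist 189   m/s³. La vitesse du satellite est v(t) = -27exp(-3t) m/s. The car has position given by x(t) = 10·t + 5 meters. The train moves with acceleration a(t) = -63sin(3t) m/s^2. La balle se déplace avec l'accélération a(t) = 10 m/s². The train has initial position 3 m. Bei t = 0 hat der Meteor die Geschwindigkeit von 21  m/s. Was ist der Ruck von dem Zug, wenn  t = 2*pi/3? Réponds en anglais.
Starting from acceleration a(t) = -63·sin(3·t), we take 1 derivative. Differentiating acceleration, we get jerk: j(t) = -189·cos(3·t). We have jerk j(t) = -189·cos(3·t). Substituting t = 2*pi/3: j(2*pi/3) = -189.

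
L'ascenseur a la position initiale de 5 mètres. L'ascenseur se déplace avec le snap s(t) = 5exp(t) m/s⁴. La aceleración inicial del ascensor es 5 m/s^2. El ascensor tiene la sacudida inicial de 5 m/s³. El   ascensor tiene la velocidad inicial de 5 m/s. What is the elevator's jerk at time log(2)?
We need to integrate our snap equation s(t) = 5·exp(t) 1 time. Finding the integral of s(t) and using j(0) = 5: j(t) = 5·exp(t). From the given jerk equation j(t) = 5·exp(t), we substitute t = log(2) to get j = 10.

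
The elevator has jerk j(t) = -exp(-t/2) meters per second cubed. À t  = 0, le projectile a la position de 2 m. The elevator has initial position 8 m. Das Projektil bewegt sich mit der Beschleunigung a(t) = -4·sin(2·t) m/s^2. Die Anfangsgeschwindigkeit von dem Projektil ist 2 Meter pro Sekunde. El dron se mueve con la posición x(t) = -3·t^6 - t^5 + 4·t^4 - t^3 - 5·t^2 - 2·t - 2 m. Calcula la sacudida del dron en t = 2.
Para resolver esto, necesitamos tomar 3 derivadas de nuestra ecuación de la posición x(t) = -3·t^6 - t^5 + 4·t^4 - t^3 - 5·t^2 - 2·t - 2. Tomando d/dt de x(t), encontramos v(t) = -18·t^5 - 5·t^4 + 16·t^3 - 3·t^2 - 10·t - 2. La derivada de la velocidad da la aceleración: a(t) = -90·t^4 - 20·t^3 + 48·t^2 - 6·t - 10. La derivada de la aceleración da la sacudida: j(t) = -360·t^3 - 60·t^2 + 96·t - 6. Usando j(t) = -360·t^3 - 60·t^2 + 96·t - 6 y sustituyendo t = 2, encontramos j = -2934.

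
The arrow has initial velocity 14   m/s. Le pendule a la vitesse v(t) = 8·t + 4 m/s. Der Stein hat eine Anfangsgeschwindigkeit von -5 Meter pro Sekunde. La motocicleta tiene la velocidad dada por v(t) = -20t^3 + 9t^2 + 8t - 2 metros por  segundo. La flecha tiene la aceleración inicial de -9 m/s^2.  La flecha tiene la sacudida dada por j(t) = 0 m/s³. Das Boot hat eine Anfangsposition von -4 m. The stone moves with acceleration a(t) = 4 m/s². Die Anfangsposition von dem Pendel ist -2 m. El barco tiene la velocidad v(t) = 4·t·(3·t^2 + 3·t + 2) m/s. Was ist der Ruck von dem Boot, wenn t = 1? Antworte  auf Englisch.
Starting from velocity v(t) = 4·t·(3·t^2 + 3·t + 2), we take 2 derivatives. The derivative of velocity gives acceleration: a(t) = 12·t^2 + 4·t·(6·t + 3) + 12·t + 8. The derivative of acceleration gives jerk: j(t) = 72·t + 24. Using j(t) = 72·t + 24 and substituting t = 1, we find j = 96.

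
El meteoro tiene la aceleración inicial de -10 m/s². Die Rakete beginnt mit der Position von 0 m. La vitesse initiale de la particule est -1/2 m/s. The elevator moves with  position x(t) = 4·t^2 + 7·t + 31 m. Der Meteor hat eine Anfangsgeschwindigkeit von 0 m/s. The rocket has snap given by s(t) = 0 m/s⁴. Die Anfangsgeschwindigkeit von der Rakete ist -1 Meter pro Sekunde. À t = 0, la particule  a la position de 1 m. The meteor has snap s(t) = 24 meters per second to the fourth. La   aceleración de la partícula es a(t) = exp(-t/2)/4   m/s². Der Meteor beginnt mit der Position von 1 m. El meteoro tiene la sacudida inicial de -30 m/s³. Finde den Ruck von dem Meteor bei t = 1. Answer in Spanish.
Debemos encontrar la antiderivada de nuestra ecuación del snap s(t) = 24 1 vez. Tomando ∫s(t)dt y aplicando j(0) = -30, encontramos j(t) = 24·t - 30. De la ecuación de la sacudida j(t) = 24·t - 30, sustituimos t = 1 para obtener j = -6.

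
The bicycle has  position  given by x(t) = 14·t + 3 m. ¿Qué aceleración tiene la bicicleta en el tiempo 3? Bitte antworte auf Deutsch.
Um dies zu lösen, müssen wir 2 Ableitungen unserer Gleichung für die Position x(t) = 14·t + 3 nehmen. Die Ableitung von der Position ergibt die Geschwindigkeit: v(t) = 14. Durch Ableiten von der Geschwindigkeit erhalten wir die Beschleunigung: a(t) = 0. Mit a(t) = 0 und Einsetzen von t = 3, finden wir a = 0.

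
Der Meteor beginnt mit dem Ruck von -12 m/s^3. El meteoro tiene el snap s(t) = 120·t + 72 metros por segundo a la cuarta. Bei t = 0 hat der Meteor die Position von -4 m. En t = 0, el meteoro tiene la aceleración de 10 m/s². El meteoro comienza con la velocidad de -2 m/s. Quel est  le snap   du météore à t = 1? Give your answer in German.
Wir haben den Snap s(t) = 120·t + 72. Durch Einsetzen von t = 1: s(1) = 192.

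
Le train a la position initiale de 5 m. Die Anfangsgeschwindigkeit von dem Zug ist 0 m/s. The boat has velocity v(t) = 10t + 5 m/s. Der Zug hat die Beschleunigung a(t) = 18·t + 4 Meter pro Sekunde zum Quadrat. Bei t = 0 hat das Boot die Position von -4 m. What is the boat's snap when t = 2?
Starting from velocity v(t) = 10·t + 5, we take 3 derivatives. Taking d/dt of v(t), we find a(t) = 10. Taking d/dt of a(t), we find j(t) = 0. The derivative of jerk gives snap: s(t) = 0. We have snap s(t) = 0. Substituting t = 2: s(2) = 0.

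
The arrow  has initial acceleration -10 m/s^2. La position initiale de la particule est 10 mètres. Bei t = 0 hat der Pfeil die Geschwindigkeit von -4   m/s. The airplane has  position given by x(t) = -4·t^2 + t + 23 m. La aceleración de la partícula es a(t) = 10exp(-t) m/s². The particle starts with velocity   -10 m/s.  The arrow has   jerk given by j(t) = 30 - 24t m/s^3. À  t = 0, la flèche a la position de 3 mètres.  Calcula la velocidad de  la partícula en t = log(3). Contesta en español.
Necesitamos integrar nuestra ecuación de la aceleración a(t) = 10·exp(-t) 1 vez. La integral de la aceleración, con v(0) = -10, da la velocidad: v(t) = -10·exp(-t). De la ecuación de la velocidad v(t) = -10·exp(-t), sustituimos t = log(3) para obtener v = -10/3.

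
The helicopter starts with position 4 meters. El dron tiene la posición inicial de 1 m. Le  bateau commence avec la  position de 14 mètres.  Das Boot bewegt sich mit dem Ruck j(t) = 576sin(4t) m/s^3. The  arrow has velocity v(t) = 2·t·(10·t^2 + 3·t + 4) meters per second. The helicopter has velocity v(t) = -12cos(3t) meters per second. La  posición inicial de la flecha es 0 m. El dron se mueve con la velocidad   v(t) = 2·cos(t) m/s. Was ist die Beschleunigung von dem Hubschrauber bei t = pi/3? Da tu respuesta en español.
Para resolver esto, necesitamos tomar 1 derivada de nuestra ecuación de la velocidad v(t) = -12·cos(3·t). Tomando d/dt de v(t), encontramos a(t) = 36·sin(3·t). Tenemos la aceleración a(t) = 36·sin(3·t). Sustituyendo t = pi/3: a(pi/3) = 0.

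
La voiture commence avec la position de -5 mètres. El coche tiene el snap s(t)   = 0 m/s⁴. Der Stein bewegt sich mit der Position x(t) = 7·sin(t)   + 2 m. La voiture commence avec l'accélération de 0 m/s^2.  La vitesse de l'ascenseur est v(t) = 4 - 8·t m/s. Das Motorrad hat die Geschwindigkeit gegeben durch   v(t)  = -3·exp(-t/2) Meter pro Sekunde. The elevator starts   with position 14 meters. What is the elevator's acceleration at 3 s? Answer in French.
Nous devons dériver notre équation de la vitesse v(t) = 4 - 8·t 1 fois. En dérivant la vitesse, nous obtenons l'accélération: a(t) = -8. En utilisant a(t) = -8 et en substituant t = 3, nous trouvons a = -8.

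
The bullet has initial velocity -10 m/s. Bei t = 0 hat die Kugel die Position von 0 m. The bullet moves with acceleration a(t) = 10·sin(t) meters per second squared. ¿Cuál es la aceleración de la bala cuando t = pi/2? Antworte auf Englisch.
We have acceleration a(t) = 10·sin(t). Substituting t = pi/2: a(pi/2) = 10.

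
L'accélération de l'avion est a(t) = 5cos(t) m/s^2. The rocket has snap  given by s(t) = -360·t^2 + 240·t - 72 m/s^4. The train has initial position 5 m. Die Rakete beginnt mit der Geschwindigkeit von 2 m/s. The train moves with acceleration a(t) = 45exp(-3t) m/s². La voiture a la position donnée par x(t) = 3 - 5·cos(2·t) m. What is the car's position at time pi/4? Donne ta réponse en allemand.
Aus der Gleichung für die Position x(t) = 3 - 5·cos(2·t), setzen wir t = pi/4 ein und erhalten x = 3.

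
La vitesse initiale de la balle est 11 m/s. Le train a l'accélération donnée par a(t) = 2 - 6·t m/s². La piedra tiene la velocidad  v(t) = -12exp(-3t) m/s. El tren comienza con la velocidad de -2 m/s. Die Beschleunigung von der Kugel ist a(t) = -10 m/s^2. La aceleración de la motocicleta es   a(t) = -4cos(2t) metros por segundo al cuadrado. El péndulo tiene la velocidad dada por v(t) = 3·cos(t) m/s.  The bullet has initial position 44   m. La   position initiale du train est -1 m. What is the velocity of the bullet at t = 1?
We need to integrate our acceleration equation a(t) = -10 1 time. Integrating acceleration and using the initial condition v(0) = 11, we get v(t) = 11 - 10·t. We have velocity v(t) = 11 - 10·t. Substituting t = 1: v(1) = 1.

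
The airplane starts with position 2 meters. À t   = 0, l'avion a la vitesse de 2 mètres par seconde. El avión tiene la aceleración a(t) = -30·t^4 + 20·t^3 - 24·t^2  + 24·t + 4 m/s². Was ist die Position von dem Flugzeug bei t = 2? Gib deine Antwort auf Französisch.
Nous devons intégrer notre équation de l'accélération a(t) = -30·t^4 + 20·t^3 - 24·t^2 + 24·t + 4 2 fois. L'intégrale de l'accélération est la vitesse. En utilisant v(0) = 2, nous obtenons v(t) = -6·t^5 + 5·t^4 - 8·t^3 + 12·t^2 + 4·t + 2. La primitive de la vitesse, avec x(0) = 2, donne la position: x(t) = -t^6 + t^5 - 2·t^4 + 4·t^3 + 2·t^2 + 2·t + 2. Nous avons la position x(t) = -t^6 + t^5 - 2·t^4 + 4·t^3 + 2·t^2 + 2·t + 2. En substituant t = 2: x(2) = -18.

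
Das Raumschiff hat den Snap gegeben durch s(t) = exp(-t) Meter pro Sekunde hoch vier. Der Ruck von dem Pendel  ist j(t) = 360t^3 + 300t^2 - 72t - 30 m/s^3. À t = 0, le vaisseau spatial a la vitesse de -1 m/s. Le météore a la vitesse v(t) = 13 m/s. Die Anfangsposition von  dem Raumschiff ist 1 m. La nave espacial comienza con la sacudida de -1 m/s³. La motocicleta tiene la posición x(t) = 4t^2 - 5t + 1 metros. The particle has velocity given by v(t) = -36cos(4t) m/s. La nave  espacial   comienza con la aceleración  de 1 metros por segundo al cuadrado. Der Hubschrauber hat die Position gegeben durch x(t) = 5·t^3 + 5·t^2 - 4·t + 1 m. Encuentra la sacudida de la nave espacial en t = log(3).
Partiendo del snap s(t) = exp(-t), tomamos 1 integral. Tomando ∫s(t)dt y aplicando j(0) = -1, encontramos j(t) = -exp(-t). Usando j(t) = -exp(-t) y sustituyendo t = log(3), encontramos j = -1/3.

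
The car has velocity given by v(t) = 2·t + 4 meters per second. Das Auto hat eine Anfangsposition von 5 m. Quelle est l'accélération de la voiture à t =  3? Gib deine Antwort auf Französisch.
En partant de la vitesse v(t) = 2·t + 4, nous prenons 1 dérivée. En prenant d/dt de v(t), nous trouvons a(t) = 2. En utilisant a(t) = 2 et en substituant t = 3, nous trouvons a = 2.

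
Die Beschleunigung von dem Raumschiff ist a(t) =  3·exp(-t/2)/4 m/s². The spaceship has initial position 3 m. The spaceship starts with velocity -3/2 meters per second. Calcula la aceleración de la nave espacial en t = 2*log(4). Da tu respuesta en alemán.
Aus der Gleichung für die Beschleunigung a(t) = 3·exp(-t/2)/4, setzen wir t = 2*log(4) ein und erhalten a = 3/16.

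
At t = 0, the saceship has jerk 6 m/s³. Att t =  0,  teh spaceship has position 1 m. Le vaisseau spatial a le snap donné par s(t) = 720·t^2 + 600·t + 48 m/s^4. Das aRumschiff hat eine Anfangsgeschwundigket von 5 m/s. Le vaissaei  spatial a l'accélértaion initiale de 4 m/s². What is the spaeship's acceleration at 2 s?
To find the answer, we compute 2 antiderivatives of s(t) = 720·t^2 + 600·t + 48. Integrating snap and using the initial condition j(0) = 6, we get j(t) = 240·t^3 + 300·t^2 + 48·t + 6. The integral of jerk, with a(0) = 4, gives acceleration: a(t) = 60·t^4 + 100·t^3 + 24·t^2 + 6·t + 4. From the given acceleration equation a(t) = 60·t^4 + 100·t^3 + 24·t^2 + 6·t + 4, we substitute t = 2 to get a = 1872.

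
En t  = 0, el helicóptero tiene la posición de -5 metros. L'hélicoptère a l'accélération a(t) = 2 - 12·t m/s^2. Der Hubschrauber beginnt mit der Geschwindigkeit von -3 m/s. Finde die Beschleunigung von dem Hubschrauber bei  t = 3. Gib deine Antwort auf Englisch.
From the given acceleration equation a(t) = 2 - 12·t, we substitute t = 3 to get a = -34.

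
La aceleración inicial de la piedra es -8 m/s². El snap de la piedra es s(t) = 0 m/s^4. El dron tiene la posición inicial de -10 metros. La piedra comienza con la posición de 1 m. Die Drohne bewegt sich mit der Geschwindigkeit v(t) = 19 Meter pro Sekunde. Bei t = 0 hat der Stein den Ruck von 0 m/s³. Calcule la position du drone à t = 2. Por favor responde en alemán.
Wir müssen das Integral unserer Gleichung für die Geschwindigkeit v(t) = 19 1-mal finden. Mit ∫v(t)dt und Anwendung von x(0) = -10, finden wir x(t) = 19·t - 10. Wir haben die Position x(t) = 19·t - 10. Durch Einsetzen von t = 2: x(2) = 28.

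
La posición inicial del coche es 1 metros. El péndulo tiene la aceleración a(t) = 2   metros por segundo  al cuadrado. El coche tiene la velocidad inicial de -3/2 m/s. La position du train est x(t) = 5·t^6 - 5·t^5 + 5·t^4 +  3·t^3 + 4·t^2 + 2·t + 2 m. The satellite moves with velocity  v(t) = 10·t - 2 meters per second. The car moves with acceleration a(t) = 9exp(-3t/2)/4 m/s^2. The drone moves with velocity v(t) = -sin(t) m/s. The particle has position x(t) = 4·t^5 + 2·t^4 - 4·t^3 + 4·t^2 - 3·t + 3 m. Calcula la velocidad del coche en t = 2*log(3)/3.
Necesitamos integrar nuestra ecuación de la aceleración a(t) = 9·exp(-3·t/2)/4 1 vez. Integrando la aceleración y usando la condición inicial v(0) = -3/2, obtenemos v(t) = -3·exp(-3·t/2)/2. De la ecuación de la velocidad v(t) = -3·exp(-3·t/2)/2, sustituimos t = 2*log(3)/3 para obtener v = -1/2.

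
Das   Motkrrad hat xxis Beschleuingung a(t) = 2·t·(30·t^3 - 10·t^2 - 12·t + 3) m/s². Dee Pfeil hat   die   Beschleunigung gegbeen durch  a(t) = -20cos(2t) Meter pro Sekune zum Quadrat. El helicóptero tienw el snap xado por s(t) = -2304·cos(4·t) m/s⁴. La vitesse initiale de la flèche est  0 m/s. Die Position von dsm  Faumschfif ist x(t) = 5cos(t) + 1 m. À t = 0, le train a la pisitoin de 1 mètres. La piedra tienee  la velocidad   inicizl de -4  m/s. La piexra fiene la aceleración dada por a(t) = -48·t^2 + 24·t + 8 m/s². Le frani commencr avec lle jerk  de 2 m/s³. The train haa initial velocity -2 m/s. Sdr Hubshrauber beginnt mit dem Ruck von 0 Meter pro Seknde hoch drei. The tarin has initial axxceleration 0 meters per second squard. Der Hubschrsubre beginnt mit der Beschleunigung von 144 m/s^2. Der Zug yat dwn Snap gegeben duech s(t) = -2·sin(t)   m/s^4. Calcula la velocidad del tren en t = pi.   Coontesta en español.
Partiendo del snap s(t) = -2·sin(t), tomamos 3 integrales. La integral del snap, con j(0) = 2, da la sacudida: j(t) = 2·cos(t). La antiderivada de la sacudida es la aceleración. Usando a(0) = 0, obtenemos a(t) = 2·sin(t). La antiderivada de la aceleración es la velocidad. Usando v(0) = -2, obtenemos v(t) = -2·cos(t). Tenemos la velocidad v(t) = -2·cos(t). Sustituyendo t = pi: v(pi) = 2.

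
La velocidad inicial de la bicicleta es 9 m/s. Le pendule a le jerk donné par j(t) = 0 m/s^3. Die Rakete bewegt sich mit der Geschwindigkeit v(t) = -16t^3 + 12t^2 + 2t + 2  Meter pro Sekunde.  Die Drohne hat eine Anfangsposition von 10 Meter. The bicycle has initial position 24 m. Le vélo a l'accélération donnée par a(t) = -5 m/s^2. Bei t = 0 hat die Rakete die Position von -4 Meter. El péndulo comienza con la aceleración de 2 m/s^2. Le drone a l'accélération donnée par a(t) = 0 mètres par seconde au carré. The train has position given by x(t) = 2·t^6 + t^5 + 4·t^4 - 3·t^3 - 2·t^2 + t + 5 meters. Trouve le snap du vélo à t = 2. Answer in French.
Pour résoudre ceci, nous devons prendre 2 dérivées de notre équation de l'accélération a(t) = -5. En dérivant l'accélération, nous obtenons le jerk: j(t) = 0. La dérivée du jerk donne le snap: s(t) = 0. De l'équation du snap s(t) = 0, nous substituons t = 2 pour obtenir s = 0.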